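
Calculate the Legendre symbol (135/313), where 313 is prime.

Euler's criterion: (135/313) ≡ 135^156 (mod 313).
135^2 ≡ 71 (mod 313)
135^4 ≡ 33 (mod 313)
135^8 ≡ 150 (mod 313)
135^16 ≡ 277 (mod 313)
135^32 ≡ 44 (mod 313)
135^64 ≡ 58 (mod 313)
135^128 ≡ 234 (mod 313)
135^156 = 135^(128+16+8+4) ≡ 312 (mod 313).
Result is 312 ≡ −1, so (135/313) = −1.

-1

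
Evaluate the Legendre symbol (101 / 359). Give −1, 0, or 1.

Euler's criterion: (101/359) ≡ 101^179 (mod 359).
101^2 ≡ 149 (mod 359)
101^4 ≡ 302 (mod 359)
101^8 ≡ 18 (mod 359)
101^16 ≡ 324 (mod 359)
101^32 ≡ 148 (mod 359)
101^64 ≡ 5 (mod 359)
101^128 ≡ 25 (mod 359)
101^179 = 101^(128+32+16+2+1) ≡ 1 (mod 359).
Result is 1, so (101/359) = 1.

1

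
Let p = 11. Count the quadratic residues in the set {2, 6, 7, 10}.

0

(2/11) = -1 → non-residue.
(6/11) = -1 → non-residue.
(7/11) = -1 → non-residue.
(10/11) = -1 → non-residue.
Total quadratic residues among the 4: 0.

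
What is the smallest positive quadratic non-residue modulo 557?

2

(2/557) = −1, so 2 is the smallest positive non-residue mod 557.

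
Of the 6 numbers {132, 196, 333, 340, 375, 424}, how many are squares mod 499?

(132/499) = +1 → QR.
(196/499) = +1 → QR.
(333/499) = -1 → non-residue.
(340/499) = -1 → non-residue.
(375/499) = -1 → non-residue.
(424/499) = +1 → QR.
Total quadratic residues among the 6: 3.

3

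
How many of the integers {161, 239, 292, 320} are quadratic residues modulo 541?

(161/541) = +1 → QR.
(239/541) = -1 → non-residue.
(292/541) = -1 → non-residue.
(320/541) = +1 → QR.
Total quadratic residues among the 4: 2.

2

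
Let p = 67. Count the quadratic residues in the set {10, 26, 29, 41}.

(10/67) = +1 → QR.
(26/67) = +1 → QR.
(29/67) = +1 → QR.
(41/67) = -1 → non-residue.
Total quadratic residues among the 4: 3.

3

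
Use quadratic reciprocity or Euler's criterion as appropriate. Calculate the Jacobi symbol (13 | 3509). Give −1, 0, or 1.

1

Reciprocity: 13 ≡ 1 and 3509 ≡ 1 (mod 4), so (13/3509) = +(3509/13).
Reduce top mod 13: now compute (12/13).
Pull out 2^2: since 13 ≡ 5 (mod 8), (2/13) = -1, so (2/13)^2 = +1.
Reciprocity: 3 ≡ 3 and 13 ≡ 1 (mod 4), so (3/13) = +(13/3).
Reduce top mod 3: now compute (1/3).
Reached (1/3) = 1. Collecting the sign flips along the way, the symbol is +1.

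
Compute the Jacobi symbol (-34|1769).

1

First reduce: -34 ≡ 1735 (mod 1769).
Reciprocity: 1735 ≡ 3 and 1769 ≡ 1 (mod 4), so (1735/1769) = +(1769/1735).
Reduce top mod 1735: now compute (34/1735).
Pull out 2: since 1735 ≡ 7 (mod 8), (2/1735) = +1.
Reciprocity: 17 ≡ 1 and 1735 ≡ 3 (mod 4), so (17/1735) = +(1735/17).
Reduce top mod 17: now compute (1/17).
Reached (1/17) = 1. Collecting the sign flips along the way, the symbol is +1.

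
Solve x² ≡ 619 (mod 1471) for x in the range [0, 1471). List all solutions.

Since 1471 ≡ 3 (mod 4), a square root of 619 is 619^((1471+1)/4) = 619^368 mod 1471.
Repeated squaring: 619^2≡701, 619^4≡87, 619^8≡214, 619^16≡195, 619^32≡1250, 619^64≡298, 619^128≡544, 619^256≡265 (mod 1471).
619^368 = 619^(256+64+32+16) ≡ 777 (mod 1471).
Check: 777² = 603729 ≡ 619 (mod 1471). The two roots are 694 and 777.

694, 777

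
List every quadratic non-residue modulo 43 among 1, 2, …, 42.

Square k = 1,…,21 (k and 43−k give the same square):
1²=1, 2²=4, 3²=9, 4²=16, 5²=25, 6²=36, 7²≡6, 8²≡21, 9²≡38, 10²≡14, 11²≡35, 12²≡15, 13²≡40, 14²≡24, 15²≡10, 16²≡41, 17²≡31, 18²≡23, 19²≡17, 20²≡13, 21²≡11 (mod 43).
The residues are {1, 4, 6, 9, 10, 11, 13, 14, 15, 16, 17, 21, 23, 24, 25, 31, 35, 36, 38, 40, 41}; the non-residues are the remaining 21 nonzero classes.

2,3,5,7,8,12,18,19,20,22,26,27,28,29,30,32,33,34,37,39,42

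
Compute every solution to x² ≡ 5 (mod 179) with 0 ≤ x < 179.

30, 149

Since 179 ≡ 3 (mod 4), a square root of 5 is 5^((179+1)/4) = 5^45 mod 179.
Repeated squaring: 5^2≡25, 5^4≡88, 5^8≡47, 5^16≡61, 5^32≡141 (mod 179).
5^45 = 5^(32+8+4+1) ≡ 149 (mod 179).
Check: 149² = 22201 ≡ 5 (mod 179). The two roots are 30 and 149.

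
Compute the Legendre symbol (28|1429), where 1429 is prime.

1

Pull out 2^2: since 1429 ≡ 5 (mod 8), (2/1429) = -1, so (2/1429)^2 = +1.
Reciprocity: 7 ≡ 3 and 1429 ≡ 1 (mod 4), so (7/1429) = +(1429/7).
Reduce top mod 7: now compute (1/7).
Reached (1/7) = 1. Collecting the sign flips along the way, the symbol is +1.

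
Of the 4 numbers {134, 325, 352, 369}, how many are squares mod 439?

(134/439) = -1 → non-residue.
(325/439) = +1 → QR.
(352/439) = +1 → QR.
(369/439) = -1 → non-residue.
Total quadratic residues among the 4: 2.

2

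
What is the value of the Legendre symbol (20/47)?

Pull out 2^2: since 47 ≡ 7 (mod 8), (2/47) = +1, so (2/47)^2 = +1.
Reciprocity: 5 ≡ 1 and 47 ≡ 3 (mod 4), so (5/47) = +(47/5).
Reduce top mod 5: now compute (2/5).
Pull out 2: since 5 ≡ 5 (mod 8), (2/5) = -1.
Reached (1/5) = 1. Collecting the sign flips along the way, the symbol is -1.

-1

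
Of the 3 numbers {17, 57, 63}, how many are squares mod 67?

1

(17/67) = +1 → QR.
(57/67) = -1 → non-residue.
(63/67) = -1 → non-residue.
Total quadratic residues among the 3: 1.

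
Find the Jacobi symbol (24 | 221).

1

Pull out 2^3: since 221 ≡ 5 (mod 8), (2/221) = -1, so (2/221)^3 = -1.
Reciprocity: 3 ≡ 3 and 221 ≡ 1 (mod 4), so (3/221) = +(221/3).
Reduce top mod 3: now compute (2/3).
Pull out 2: since 3 ≡ 3 (mod 8), (2/3) = -1.
Reached (1/3) = 1. Collecting the sign flips along the way, the symbol is +1.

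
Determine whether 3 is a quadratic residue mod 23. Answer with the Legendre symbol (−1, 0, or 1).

Reciprocity: 3 ≡ 3 and 23 ≡ 3 (mod 4), so (3/23) = −(23/3).
Reduce top mod 3: now compute (2/3).
Pull out 2: since 3 ≡ 3 (mod 8), (2/3) = -1.
Reached (1/3) = 1. Collecting the sign flips along the way, the symbol is +1.

1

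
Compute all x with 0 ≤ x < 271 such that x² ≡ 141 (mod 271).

Since 271 ≡ 3 (mod 4), a square root of 141 is 141^((271+1)/4) = 141^68 mod 271.
Repeated squaring: 141^2≡98, 141^4≡119, 141^8≡69, 141^16≡154, 141^32≡139, 141^64≡80 (mod 271).
141^68 = 141^(64+4) ≡ 35 (mod 271).
Check: 35² = 1225 ≡ 141 (mod 271). The two roots are 35 and 236.

35, 236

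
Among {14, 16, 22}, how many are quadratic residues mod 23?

1

(14/23) = -1 → non-residue.
(16/23) = +1 → QR.
(22/23) = -1 → non-residue.
Total quadratic residues among the 3: 1.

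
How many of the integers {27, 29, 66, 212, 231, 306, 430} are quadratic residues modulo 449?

1

(27/449) = -1 → non-residue.
(29/449) = -1 → non-residue.
(66/449) = -1 → non-residue.
(212/449) = +1 → QR.
(231/449) = -1 → non-residue.
(306/449) = -1 → non-residue.
(430/449) = -1 → non-residue.
Total quadratic residues among the 7: 1.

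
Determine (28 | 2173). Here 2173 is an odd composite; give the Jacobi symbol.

Pull out 2^2: since 2173 ≡ 5 (mod 8), (2/2173) = -1, so (2/2173)^2 = +1.
Reciprocity: 7 ≡ 3 and 2173 ≡ 1 (mod 4), so (7/2173) = +(2173/7).
Reduce top mod 7: now compute (3/7).
Reciprocity: 3 ≡ 3 and 7 ≡ 3 (mod 4), so (3/7) = −(7/3).
Reduce top mod 3: now compute (1/3).
Reached (1/3) = 1. Collecting the sign flips along the way, the symbol is -1.

-1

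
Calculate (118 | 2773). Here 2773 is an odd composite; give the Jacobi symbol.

0

Pull out 2: since 2773 ≡ 5 (mod 8), (2/2773) = -1.
Reciprocity: 59 ≡ 3 and 2773 ≡ 1 (mod 4), so (59/2773) = +(2773/59).
Reduce top mod 59: now compute (0/59).
Top reduces to 0: gcd > 1, so the symbol is 0.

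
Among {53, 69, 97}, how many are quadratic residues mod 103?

1

(53/103) = -1 → non-residue.
(69/103) = -1 → non-residue.
(97/103) = +1 → QR.
Total quadratic residues among the 3: 1.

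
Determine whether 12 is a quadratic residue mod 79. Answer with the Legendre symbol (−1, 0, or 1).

-1

Pull out 2^2: since 79 ≡ 7 (mod 8), (2/79) = +1, so (2/79)^2 = +1.
Reciprocity: 3 ≡ 3 and 79 ≡ 3 (mod 4), so (3/79) = −(79/3).
Reduce top mod 3: now compute (1/3).
Reached (1/3) = 1. Collecting the sign flips along the way, the symbol is -1.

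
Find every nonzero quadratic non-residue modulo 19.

Square k = 1,…,9 (k and 19−k give the same square):
1²=1, 2²=4, 3²=9, 4²=16, 5²≡6, 6²≡17, 7²≡11, 8²≡7, 9²≡5 (mod 19).
The residues are {1, 4, 5, 6, 7, 9, 11, 16, 17}; the non-residues are the remaining 9 nonzero classes.

2, 3, 8, 10, 12, 13, 14, 15, 18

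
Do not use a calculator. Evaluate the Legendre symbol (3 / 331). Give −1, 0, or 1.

Reciprocity: 3 ≡ 3 and 331 ≡ 3 (mod 4), so (3/331) = −(331/3).
Reduce top mod 3: now compute (1/3).
Reached (1/3) = 1. Collecting the sign flips along the way, the symbol is -1.

-1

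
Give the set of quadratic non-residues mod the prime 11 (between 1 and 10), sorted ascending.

2 6 7 8 10

Square k = 1,…,5 (k and 11−k give the same square):
1²=1, 2²=4, 3²=9, 4²≡5, 5²≡3 (mod 11).
The residues are {1, 3, 4, 5, 9}; the non-residues are the remaining 5 nonzero classes.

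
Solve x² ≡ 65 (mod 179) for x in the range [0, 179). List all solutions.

85, 94

Since 179 ≡ 3 (mod 4), a square root of 65 is 65^((179+1)/4) = 65^45 mod 179.
Repeated squaring: 65^2≡108, 65^4≡29, 65^8≡125, 65^16≡52, 65^32≡19 (mod 179).
65^45 = 65^(32+8+4+1) ≡ 85 (mod 179).
Check: 85² = 7225 ≡ 65 (mod 179). The two roots are 85 and 94.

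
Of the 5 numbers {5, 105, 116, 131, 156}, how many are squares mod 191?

2

(5/191) = +1 → QR.
(105/191) = -1 → non-residue.
(116/191) = -1 → non-residue.
(131/191) = -1 → non-residue.
(156/191) = +1 → QR.
Total quadratic residues among the 5: 2.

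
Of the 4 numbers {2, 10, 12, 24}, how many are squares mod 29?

1

(2/29) = -1 → non-residue.
(10/29) = -1 → non-residue.
(12/29) = -1 → non-residue.
(24/29) = +1 → QR.
Total quadratic residues among the 4: 1.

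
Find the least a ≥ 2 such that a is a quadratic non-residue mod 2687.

5

(2/2687) = +1, so 2 is a residue.
(3/2687) = +1, so 3 is a residue.
(4/2687) = +1, so 4 is a residue.
(5/2687) = −1, so 5 is the smallest positive non-residue mod 2687.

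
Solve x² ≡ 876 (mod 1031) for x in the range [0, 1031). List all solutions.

63, 968

Since 1031 ≡ 3 (mod 4), a square root of 876 is 876^((1031+1)/4) = 876^258 mod 1031.
Repeated squaring: 876^2≡312, 876^4≡430, 876^8≡351, 876^16≡512, 876^32≡270, 876^64≡730, 876^128≡904, 876^256≡664 (mod 1031).
876^258 = 876^(256+2) ≡ 968 (mod 1031).
Check: 968² = 937024 ≡ 876 (mod 1031). The two roots are 63 and 968.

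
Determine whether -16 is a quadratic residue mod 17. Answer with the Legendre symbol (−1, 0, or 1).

First reduce: -16 ≡ 1 (mod 17).
Reached (1/17) = 1. Collecting the sign flips along the way, the symbol is +1.

1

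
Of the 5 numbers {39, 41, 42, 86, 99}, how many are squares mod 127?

(39/127) = -1 → non-residue.
(41/127) = +1 → QR.
(42/127) = +1 → QR.
(86/127) = -1 → non-residue.
(99/127) = +1 → QR.
Total quadratic residues among the 5: 3.

3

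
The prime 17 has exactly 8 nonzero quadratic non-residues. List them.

3 5 6 7 10 11 12 14

Square k = 1,…,8 (k and 17−k give the same square):
1²=1, 2²=4, 3²=9, 4²=16, 5²≡8, 6²≡2, 7²≡15, 8²≡13 (mod 17).
The residues are {1, 2, 4, 8, 9, 13, 15, 16}; the non-residues are the remaining 8 nonzero classes.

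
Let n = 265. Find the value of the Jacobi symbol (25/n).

Reciprocity: 25 ≡ 1 and 265 ≡ 1 (mod 4), so (25/265) = +(265/25).
Reduce top mod 25: now compute (15/25).
Reciprocity: 15 ≡ 3 and 25 ≡ 1 (mod 4), so (15/25) = +(25/15).
Reduce top mod 15: now compute (10/15).
Pull out 2: since 15 ≡ 7 (mod 8), (2/15) = +1.
Reciprocity: 5 ≡ 1 and 15 ≡ 3 (mod 4), so (5/15) = +(15/5).
Reduce top mod 5: now compute (0/5).
Top reduces to 0: gcd > 1, so the symbol is 0.

0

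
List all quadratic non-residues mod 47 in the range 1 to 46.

Square k = 1,…,23 (k and 47−k give the same square):
1²=1, 2²=4, 3²=9, 4²=16, 5²=25, 6²=36, 7²≡2, 8²≡17, 9²≡34, 10²≡6, 11²≡27, 12²≡3, 13²≡28, 14²≡8, 15²≡37, 16²≡21, 17²≡7, 18²≡42, 19²≡32, 20²≡24, 21²≡18, 22²≡14, 23²≡12 (mod 47).
The residues are {1, 2, 3, 4, 6, 7, 8, 9, 12, 14, 16, 17, 18, 21, 24, 25, 27, 28, 32, 34, 36, 37, 42}; the non-residues are the remaining 23 nonzero classes.

5 10 11 13 15 19 20 22 23 26 29 30 31 33 35 38 39 40 41 43 44 45 46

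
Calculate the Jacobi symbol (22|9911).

0

Pull out 2: since 9911 ≡ 7 (mod 8), (2/9911) = +1.
Reciprocity: 11 ≡ 3 and 9911 ≡ 3 (mod 4), so (11/9911) = −(9911/11).
Reduce top mod 11: now compute (0/11).
Top reduces to 0: gcd > 1, so the symbol is 0.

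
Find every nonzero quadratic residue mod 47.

Square k = 1,…,23 (k and 47−k give the same square):
1²=1, 2²=4, 3²=9, 4²=16, 5²=25, 6²=36, 7²≡2, 8²≡17, 9²≡34, 10²≡6, 11²≡27, 12²≡3, 13²≡28, 14²≡8, 15²≡37, 16²≡21, 17²≡7, 18²≡42, 19²≡32, 20²≡24, 21²≡18, 22²≡14, 23²≡12 (mod 47).
So the quadratic residues mod 47 are {1, 2, 3, 4, 6, 7, 8, 9, 12, 14, 16, 17, 18, 21, 24, 25, 27, 28, 32, 34, 36, 37, 42}.

1 2 3 4 6 7 8 9 12 14 16 17 18 21 24 25 27 28 32 34 36 37 42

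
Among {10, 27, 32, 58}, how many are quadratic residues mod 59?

(10/59) = -1 → non-residue.
(27/59) = +1 → QR.
(32/59) = -1 → non-residue.
(58/59) = -1 → non-residue.
Total quadratic residues among the 4: 1.

1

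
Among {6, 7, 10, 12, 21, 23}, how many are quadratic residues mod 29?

(6/29) = +1 → QR.
(7/29) = +1 → QR.
(10/29) = -1 → non-residue.
(12/29) = -1 → non-residue.
(21/29) = -1 → non-residue.
(23/29) = +1 → QR.
Total quadratic residues among the 6: 3.

3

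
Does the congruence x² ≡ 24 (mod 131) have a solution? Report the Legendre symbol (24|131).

-1

Pull out 2^3: since 131 ≡ 3 (mod 8), (2/131) = -1, so (2/131)^3 = -1.
Reciprocity: 3 ≡ 3 and 131 ≡ 3 (mod 4), so (3/131) = −(131/3).
Reduce top mod 3: now compute (2/3).
Pull out 2: since 3 ≡ 3 (mod 8), (2/3) = -1.
Reached (1/3) = 1. Collecting the sign flips along the way, the symbol is -1.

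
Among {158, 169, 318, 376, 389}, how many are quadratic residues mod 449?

(158/449) = -1 → non-residue.
(169/449) = +1 → QR.
(318/449) = -1 → non-residue.
(376/449) = -1 → non-residue.
(389/449) = -1 → non-residue.
Total quadratic residues among the 5: 1.

1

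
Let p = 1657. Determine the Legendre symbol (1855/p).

-1

First reduce: 1855 ≡ 198 (mod 1657).
Pull out 2: since 1657 ≡ 1 (mod 8), (2/1657) = +1.
Reciprocity: 99 ≡ 3 and 1657 ≡ 1 (mod 4), so (99/1657) = +(1657/99).
Reduce top mod 99: now compute (73/99).
Reciprocity: 73 ≡ 1 and 99 ≡ 3 (mod 4), so (73/99) = +(99/73).
Reduce top mod 73: now compute (26/73).
Pull out 2: since 73 ≡ 1 (mod 8), (2/73) = +1.
Reciprocity: 13 ≡ 1 and 73 ≡ 1 (mod 4), so (13/73) = +(73/13).
Reduce top mod 13: now compute (8/13).
Pull out 2^3: since 13 ≡ 5 (mod 8), (2/13) = -1, so (2/13)^3 = -1.
Reached (1/13) = 1. Collecting the sign flips along the way, the symbol is -1.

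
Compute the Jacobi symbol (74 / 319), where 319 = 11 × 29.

Pull out 2: since 319 ≡ 7 (mod 8), (2/319) = +1.
Reciprocity: 37 ≡ 1 and 319 ≡ 3 (mod 4), so (37/319) = +(319/37).
Reduce top mod 37: now compute (23/37).
Reciprocity: 23 ≡ 3 and 37 ≡ 1 (mod 4), so (23/37) = +(37/23).
Reduce top mod 23: now compute (14/23).
Pull out 2: since 23 ≡ 7 (mod 8), (2/23) = +1.
Reciprocity: 7 ≡ 3 and 23 ≡ 3 (mod 4), so (7/23) = −(23/7).
Reduce top mod 7: now compute (2/7).
Pull out 2: since 7 ≡ 7 (mod 8), (2/7) = +1.
Reached (1/7) = 1. Collecting the sign flips along the way, the symbol is -1.

-1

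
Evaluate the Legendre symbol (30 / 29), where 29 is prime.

1

Euler's criterion: (30/29) ≡ 1^14 (mod 29).
1^2 ≡ 1 (mod 29)
1^4 ≡ 1 (mod 29)
1^8 ≡ 1 (mod 29)
1^14 = 1^(8+4+2) ≡ 1 (mod 29).
Result is 1, so (30/29) = 1.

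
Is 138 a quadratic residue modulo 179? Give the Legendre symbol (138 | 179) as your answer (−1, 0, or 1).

Euler's criterion: (138/179) ≡ 138^89 (mod 179).
138^2 ≡ 70 (mod 179)
138^4 ≡ 67 (mod 179)
138^8 ≡ 14 (mod 179)
138^16 ≡ 17 (mod 179)
138^32 ≡ 110 (mod 179)
138^64 ≡ 107 (mod 179)
138^89 = 138^(64+16+8+1) ≡ 1 (mod 179).
Result is 1, so (138/179) = 1.

1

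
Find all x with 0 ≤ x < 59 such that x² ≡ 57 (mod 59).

23, 36

Since 59 ≡ 3 (mod 4), a square root of 57 is 57^((59+1)/4) = 57^15 mod 59.
Repeated squaring: 57^2≡4, 57^4≡16, 57^8≡20 (mod 59).
57^15 = 57^(8+4+2+1) ≡ 36 (mod 59).
Check: 36² = 1296 ≡ 57 (mod 59). The two roots are 23 and 36.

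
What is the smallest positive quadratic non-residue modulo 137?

(2/137) = +1, so 2 is a residue.
(3/137) = −1, so 3 is the smallest positive non-residue mod 137.

3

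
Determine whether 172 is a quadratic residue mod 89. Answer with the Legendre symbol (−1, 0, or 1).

First reduce: 172 ≡ 83 (mod 89).
Reciprocity: 83 ≡ 3 and 89 ≡ 1 (mod 4), so (83/89) = +(89/83).
Reduce top mod 83: now compute (6/83).
Pull out 2: since 83 ≡ 3 (mod 8), (2/83) = -1.
Reciprocity: 3 ≡ 3 and 83 ≡ 3 (mod 4), so (3/83) = −(83/3).
Reduce top mod 3: now compute (2/3).
Pull out 2: since 3 ≡ 3 (mod 8), (2/3) = -1.
Reached (1/3) = 1. Collecting the sign flips along the way, the symbol is -1.

-1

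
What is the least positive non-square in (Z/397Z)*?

(2/397) = −1, so 2 is the smallest positive non-residue mod 397.

2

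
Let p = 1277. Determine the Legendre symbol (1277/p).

0

First reduce: 1277 ≡ 0 (mod 1277).
Top reduces to 0: gcd > 1, so the symbol is 0.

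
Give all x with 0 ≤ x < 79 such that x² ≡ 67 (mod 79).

15, 64

Since 79 ≡ 3 (mod 4), a square root of 67 is 67^((79+1)/4) = 67^20 mod 79.
Repeated squaring: 67^2≡65, 67^4≡38, 67^8≡22, 67^16≡10 (mod 79).
67^20 = 67^(16+4) ≡ 64 (mod 79).
Check: 64² = 4096 ≡ 67 (mod 79). The two roots are 15 and 64.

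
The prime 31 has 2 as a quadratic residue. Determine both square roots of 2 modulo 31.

8, 23

Since 31 ≡ 3 (mod 4), a square root of 2 is 2^((31+1)/4) = 2^8 mod 31.
Repeated squaring: 2^2≡4, 2^4≡16, 2^8≡8 (mod 31).
2^8 = 2^(8) ≡ 8 (mod 31).
Check: 8² = 64 ≡ 2 (mod 31). The two roots are 8 and 23.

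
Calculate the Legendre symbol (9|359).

1

Reciprocity: 9 ≡ 1 and 359 ≡ 3 (mod 4), so (9/359) = +(359/9).
Reduce top mod 9: now compute (8/9).
Pull out 2^3: since 9 ≡ 1 (mod 8), (2/9) = +1, so (2/9)^3 = +1.
Reached (1/9) = 1. Collecting the sign flips along the way, the symbol is +1.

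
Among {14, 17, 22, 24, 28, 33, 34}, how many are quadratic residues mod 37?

(14/37) = -1 → non-residue.
(17/37) = -1 → non-residue.
(22/37) = -1 → non-residue.
(24/37) = -1 → non-residue.
(28/37) = +1 → QR.
(33/37) = +1 → QR.
(34/37) = +1 → QR.
Total quadratic residues among the 7: 3.

3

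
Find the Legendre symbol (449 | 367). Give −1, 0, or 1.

Euler's criterion: (449/367) ≡ 82^183 (mod 367).
82^2 ≡ 118 (mod 367)
82^4 ≡ 345 (mod 367)
82^8 ≡ 117 (mod 367)
82^16 ≡ 110 (mod 367)
82^32 ≡ 356 (mod 367)
82^64 ≡ 121 (mod 367)
82^128 ≡ 328 (mod 367)
82^183 = 82^(128+32+16+4+2+1) ≡ 1 (mod 367).
Result is 1, so (449/367) = 1.

1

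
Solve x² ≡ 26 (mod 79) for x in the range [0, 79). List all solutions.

Since 79 ≡ 3 (mod 4), a square root of 26 is 26^((79+1)/4) = 26^20 mod 79.
Repeated squaring: 26^2≡44, 26^4≡40, 26^8≡20, 26^16≡5 (mod 79).
26^20 = 26^(16+4) ≡ 42 (mod 79).
Check: 42² = 1764 ≡ 26 (mod 79). The two roots are 37 and 42.

37, 42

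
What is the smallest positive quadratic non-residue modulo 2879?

7

(2/2879) = +1, so 2 is a residue.
(3/2879) = +1, so 3 is a residue.
(4/2879) = +1, so 4 is a residue.
(5/2879) = +1, so 5 is a residue.
(6/2879) = +1, so 6 is a residue.
(7/2879) = −1, so 7 is the smallest positive non-residue mod 2879.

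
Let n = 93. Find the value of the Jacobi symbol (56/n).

-1

Pull out 2^3: since 93 ≡ 5 (mod 8), (2/93) = -1, so (2/93)^3 = -1.
Reciprocity: 7 ≡ 3 and 93 ≡ 1 (mod 4), so (7/93) = +(93/7).
Reduce top mod 7: now compute (2/7).
Pull out 2: since 7 ≡ 7 (mod 8), (2/7) = +1.
Reached (1/7) = 1. Collecting the sign flips along the way, the symbol is -1.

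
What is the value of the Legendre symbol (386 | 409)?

1

Euler's criterion: (386/409) ≡ 386^204 (mod 409).
386^2 ≡ 120 (mod 409)
386^4 ≡ 85 (mod 409)
386^8 ≡ 272 (mod 409)
386^16 ≡ 364 (mod 409)
386^32 ≡ 389 (mod 409)
386^64 ≡ 400 (mod 409)
386^128 ≡ 81 (mod 409)
386^204 = 386^(128+64+8+4) ≡ 1 (mod 409).
Result is 1, so (386/409) = 1.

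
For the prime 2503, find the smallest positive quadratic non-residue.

3

(2/2503) = +1, so 2 is a residue.
(3/2503) = −1, so 3 is the smallest positive non-residue mod 2503.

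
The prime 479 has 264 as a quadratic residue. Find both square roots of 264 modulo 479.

Since 479 ≡ 3 (mod 4), a square root of 264 is 264^((479+1)/4) = 264^120 mod 479.
Repeated squaring: 264^2≡241, 264^4≡122, 264^8≡35, 264^16≡267, 264^32≡397, 264^64≡18 (mod 479).
264^120 = 264^(64+32+16+8) ≡ 64 (mod 479).
Check: 64² = 4096 ≡ 264 (mod 479). The two roots are 64 and 415.

64, 415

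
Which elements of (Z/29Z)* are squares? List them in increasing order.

Square k = 1,…,14 (k and 29−k give the same square):
1²=1, 2²=4, 3²=9, 4²=16, 5²=25, 6²≡7, 7²≡20, 8²≡6, 9²≡23, 10²≡13, 11²≡5, 12²≡28, 13²≡24, 14²≡22 (mod 29).
So the quadratic residues mod 29 are {1, 4, 5, 6, 7, 9, 13, 16, 20, 22, 23, 24, 25, 28}.

1,4,5,6,7,9,13,16,20,22,23,24,25,28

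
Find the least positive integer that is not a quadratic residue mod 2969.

(2/2969) = +1, so 2 is a residue.
(3/2969) = −1, so 3 is the smallest positive non-residue mod 2969.

3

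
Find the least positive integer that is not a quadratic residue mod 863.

(2/863) = +1, so 2 is a residue.
(3/863) = +1, so 3 is a residue.
(4/863) = +1, so 4 is a residue.
(5/863) = −1, so 5 is the smallest positive non-residue mod 863.

5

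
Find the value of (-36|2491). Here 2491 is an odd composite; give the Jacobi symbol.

-1

First reduce: -36 ≡ 2455 (mod 2491).
Reciprocity: 2455 ≡ 3 and 2491 ≡ 3 (mod 4), so (2455/2491) = −(2491/2455).
Reduce top mod 2455: now compute (36/2455).
Pull out 2^2: since 2455 ≡ 7 (mod 8), (2/2455) = +1, so (2/2455)^2 = +1.
Reciprocity: 9 ≡ 1 and 2455 ≡ 3 (mod 4), so (9/2455) = +(2455/9).
Reduce top mod 9: now compute (7/9).
Reciprocity: 7 ≡ 3 and 9 ≡ 1 (mod 4), so (7/9) = +(9/7).
Reduce top mod 7: now compute (2/7).
Pull out 2: since 7 ≡ 7 (mod 8), (2/7) = +1.
Reached (1/7) = 1. Collecting the sign flips along the way, the symbol is -1.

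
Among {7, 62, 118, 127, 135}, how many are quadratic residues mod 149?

(7/149) = +1 → QR.
(62/149) = -1 → non-residue.
(118/149) = +1 → QR.
(127/149) = +1 → QR.
(135/149) = -1 → non-residue.
Total quadratic residues among the 5: 3.

3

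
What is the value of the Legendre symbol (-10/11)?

1

First reduce: -10 ≡ 1 (mod 11).
Reached (1/11) = 1. Collecting the sign flips along the way, the symbol is +1.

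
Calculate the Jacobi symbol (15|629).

Reciprocity: 15 ≡ 3 and 629 ≡ 1 (mod 4), so (15/629) = +(629/15).
Reduce top mod 15: now compute (14/15).
Pull out 2: since 15 ≡ 7 (mod 8), (2/15) = +1.
Reciprocity: 7 ≡ 3 and 15 ≡ 3 (mod 4), so (7/15) = −(15/7).
Reduce top mod 7: now compute (1/7).
Reached (1/7) = 1. Collecting the sign flips along the way, the symbol is -1.

-1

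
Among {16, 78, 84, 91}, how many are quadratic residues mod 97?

(16/97) = +1 → QR.
(78/97) = -1 → non-residue.
(84/97) = -1 → non-residue.
(91/97) = +1 → QR.
Total quadratic residues among the 4: 2.

2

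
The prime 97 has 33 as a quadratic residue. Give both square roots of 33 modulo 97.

97 ≡ 1 (mod 4), so we find a root by search.
Trying successive values, 18² = 324 ≡ 33 (mod 97). The other root is 97 − 18 = 79.

18, 79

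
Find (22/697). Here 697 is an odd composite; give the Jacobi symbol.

Pull out 2: since 697 ≡ 1 (mod 8), (2/697) = +1.
Reciprocity: 11 ≡ 3 and 697 ≡ 1 (mod 4), so (11/697) = +(697/11).
Reduce top mod 11: now compute (4/11).
Pull out 2^2: since 11 ≡ 3 (mod 8), (2/11) = -1, so (2/11)^2 = +1.
Reached (1/11) = 1. Collecting the sign flips along the way, the symbol is +1.

1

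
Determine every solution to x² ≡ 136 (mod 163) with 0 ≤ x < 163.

25, 138

Since 163 ≡ 3 (mod 4), a square root of 136 is 136^((163+1)/4) = 136^41 mod 163.
Repeated squaring: 136^2≡77, 136^4≡61, 136^8≡135, 136^16≡132, 136^32≡146 (mod 163).
136^41 = 136^(32+8+1) ≡ 25 (mod 163).
Check: 25² = 625 ≡ 136 (mod 163). The two roots are 25 and 138.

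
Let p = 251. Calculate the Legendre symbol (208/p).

1

Euler's criterion: (208/251) ≡ 208^125 (mod 251).
208^2 ≡ 92 (mod 251)
208^4 ≡ 181 (mod 251)
208^8 ≡ 131 (mod 251)
208^16 ≡ 93 (mod 251)
208^32 ≡ 115 (mod 251)
208^64 ≡ 173 (mod 251)
208^125 = 208^(64+32+16+8+4+1) ≡ 1 (mod 251).
Result is 1, so (208/251) = 1.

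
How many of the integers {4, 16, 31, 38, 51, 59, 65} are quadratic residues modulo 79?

6

(4/79) = +1 → QR.
(16/79) = +1 → QR.
(31/79) = +1 → QR.
(38/79) = +1 → QR.
(51/79) = +1 → QR.
(59/79) = -1 → non-residue.
(65/79) = +1 → QR.
Total quadratic residues among the 7: 6.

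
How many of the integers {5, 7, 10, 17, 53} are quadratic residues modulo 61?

1

(5/61) = +1 → QR.
(7/61) = -1 → non-residue.
(10/61) = -1 → non-residue.
(17/61) = -1 → non-residue.
(53/61) = -1 → non-residue.
Total quadratic residues among the 5: 1.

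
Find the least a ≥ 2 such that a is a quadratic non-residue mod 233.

(2/233) = +1, so 2 is a residue.
(3/233) = −1, so 3 is the smallest positive non-residue mod 233.

3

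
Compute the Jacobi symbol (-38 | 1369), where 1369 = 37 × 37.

First reduce: -38 ≡ 1331 (mod 1369).
Reciprocity: 1331 ≡ 3 and 1369 ≡ 1 (mod 4), so (1331/1369) = +(1369/1331).
Reduce top mod 1331: now compute (38/1331).
Pull out 2: since 1331 ≡ 3 (mod 8), (2/1331) = -1.
Reciprocity: 19 ≡ 3 and 1331 ≡ 3 (mod 4), so (19/1331) = −(1331/19).
Reduce top mod 19: now compute (1/19).
Reached (1/19) = 1. Collecting the sign flips along the way, the symbol is +1.

1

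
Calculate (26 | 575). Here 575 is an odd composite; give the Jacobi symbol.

1

Pull out 2: since 575 ≡ 7 (mod 8), (2/575) = +1.
Reciprocity: 13 ≡ 1 and 575 ≡ 3 (mod 4), so (13/575) = +(575/13).
Reduce top mod 13: now compute (3/13).
Reciprocity: 3 ≡ 3 and 13 ≡ 1 (mod 4), so (3/13) = +(13/3).
Reduce top mod 3: now compute (1/3).
Reached (1/3) = 1. Collecting the sign flips along the way, the symbol is +1.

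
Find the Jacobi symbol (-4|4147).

-1

First reduce: -4 ≡ 4143 (mod 4147).
Reciprocity: 4143 ≡ 3 and 4147 ≡ 3 (mod 4), so (4143/4147) = −(4147/4143).
Reduce top mod 4143: now compute (4/4143).
Pull out 2^2: since 4143 ≡ 7 (mod 8), (2/4143) = +1, so (2/4143)^2 = +1.
Reached (1/4143) = 1. Collecting the sign flips along the way, the symbol is -1.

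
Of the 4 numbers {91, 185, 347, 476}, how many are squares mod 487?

(91/487) = +1 → QR.
(185/487) = +1 → QR.
(347/487) = -1 → non-residue.
(476/487) = +1 → QR.
Total quadratic residues among the 4: 3.

3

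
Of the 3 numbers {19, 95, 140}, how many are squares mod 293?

(19/293) = -1 → non-residue.
(95/293) = +1 → QR.
(140/293) = +1 → QR.
Total quadratic residues among the 3: 2.

2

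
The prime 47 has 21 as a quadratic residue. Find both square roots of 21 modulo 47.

Since 47 ≡ 3 (mod 4), a square root of 21 is 21^((47+1)/4) = 21^12 mod 47.
Repeated squaring: 21^2≡18, 21^4≡42, 21^8≡25 (mod 47).
21^12 = 21^(8+4) ≡ 16 (mod 47).
Check: 16² = 256 ≡ 21 (mod 47). The two roots are 16 and 31.

16, 31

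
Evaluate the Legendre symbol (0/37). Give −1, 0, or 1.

Top reduces to 0: gcd > 1, so the symbol is 0.

0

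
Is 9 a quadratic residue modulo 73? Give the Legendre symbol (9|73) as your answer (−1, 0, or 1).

Reciprocity: 9 ≡ 1 and 73 ≡ 1 (mod 4), so (9/73) = +(73/9).
Reduce top mod 9: now compute (1/9).
Reached (1/9) = 1. Collecting the sign flips along the way, the symbol is +1.

1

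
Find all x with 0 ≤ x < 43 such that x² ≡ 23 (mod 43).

18, 25

Since 43 ≡ 3 (mod 4), a square root of 23 is 23^((43+1)/4) = 23^11 mod 43.
Repeated squaring: 23^2≡13, 23^4≡40, 23^8≡9 (mod 43).
23^11 = 23^(8+2+1) ≡ 25 (mod 43).
Check: 25² = 625 ≡ 23 (mod 43). The two roots are 18 and 25.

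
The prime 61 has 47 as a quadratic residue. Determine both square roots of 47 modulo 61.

61 ≡ 1 (mod 4), so we find a root by search.
Trying successive values, 13² = 169 ≡ 47 (mod 61). The other root is 61 − 13 = 48.

13, 48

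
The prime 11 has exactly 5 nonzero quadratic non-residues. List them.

Square k = 1,…,5 (k and 11−k give the same square):
1²=1, 2²=4, 3²=9, 4²≡5, 5²≡3 (mod 11).
The residues are {1, 3, 4, 5, 9}; the non-residues are the remaining 5 nonzero classes.

2,6,7,8,10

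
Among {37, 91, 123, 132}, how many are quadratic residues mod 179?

0

(37/179) = -1 → non-residue.
(91/179) = -1 → non-residue.
(123/179) = -1 → non-residue.
(132/179) = -1 → non-residue.
Total quadratic residues among the 4: 0.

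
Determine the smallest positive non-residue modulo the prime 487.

3

(2/487) = +1, so 2 is a residue.
(3/487) = −1, so 3 is the smallest positive non-residue mod 487.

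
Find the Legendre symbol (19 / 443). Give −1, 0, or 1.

-1

Reciprocity: 19 ≡ 3 and 443 ≡ 3 (mod 4), so (19/443) = −(443/19).
Reduce top mod 19: now compute (6/19).
Pull out 2: since 19 ≡ 3 (mod 8), (2/19) = -1.
Reciprocity: 3 ≡ 3 and 19 ≡ 3 (mod 4), so (3/19) = −(19/3).
Reduce top mod 3: now compute (1/3).
Reached (1/3) = 1. Collecting the sign flips along the way, the symbol is -1.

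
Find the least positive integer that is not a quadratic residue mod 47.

5

(2/47) = +1, so 2 is a residue.
(3/47) = +1, so 3 is a residue.
(4/47) = +1, so 4 is a residue.
(5/47) = −1, so 5 is the smallest positive non-residue mod 47.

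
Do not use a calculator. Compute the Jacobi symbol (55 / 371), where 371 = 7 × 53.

Reciprocity: 55 ≡ 3 and 371 ≡ 3 (mod 4), so (55/371) = −(371/55).
Reduce top mod 55: now compute (41/55).
Reciprocity: 41 ≡ 1 and 55 ≡ 3 (mod 4), so (41/55) = +(55/41).
Reduce top mod 41: now compute (14/41).
Pull out 2: since 41 ≡ 1 (mod 8), (2/41) = +1.
Reciprocity: 7 ≡ 3 and 41 ≡ 1 (mod 4), so (7/41) = +(41/7).
Reduce top mod 7: now compute (6/7).
Pull out 2: since 7 ≡ 7 (mod 8), (2/7) = +1.
Reciprocity: 3 ≡ 3 and 7 ≡ 3 (mod 4), so (3/7) = −(7/3).
Reduce top mod 3: now compute (1/3).
Reached (1/3) = 1. Collecting the sign flips along the way, the symbol is +1.

1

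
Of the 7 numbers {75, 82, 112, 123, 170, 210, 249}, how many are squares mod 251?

4

(75/251) = +1 → QR.
(82/251) = -1 → non-residue.
(112/251) = +1 → QR.
(123/251) = +1 → QR.
(170/251) = -1 → non-residue.
(210/251) = -1 → non-residue.
(249/251) = +1 → QR.
Total quadratic residues among the 7: 4.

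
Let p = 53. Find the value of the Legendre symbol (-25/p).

1

Euler's criterion: (-25/53) ≡ 28^26 (mod 53).
28^2 ≡ 42 (mod 53)
28^4 ≡ 15 (mod 53)
28^8 ≡ 13 (mod 53)
28^16 ≡ 10 (mod 53)
28^26 = 28^(16+8+2) ≡ 1 (mod 53).
Result is 1, so (-25/53) = 1.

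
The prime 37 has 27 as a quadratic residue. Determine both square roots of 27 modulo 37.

37 ≡ 1 (mod 4), so we find a root by search.
Trying successive values, 8² = 64 ≡ 27 (mod 37). The other root is 37 − 8 = 29.

8, 29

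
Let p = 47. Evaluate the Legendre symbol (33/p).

Reciprocity: 33 ≡ 1 and 47 ≡ 3 (mod 4), so (33/47) = +(47/33).
Reduce top mod 33: now compute (14/33).
Pull out 2: since 33 ≡ 1 (mod 8), (2/33) = +1.
Reciprocity: 7 ≡ 3 and 33 ≡ 1 (mod 4), so (7/33) = +(33/7).
Reduce top mod 7: now compute (5/7).
Reciprocity: 5 ≡ 1 and 7 ≡ 3 (mod 4), so (5/7) = +(7/5).
Reduce top mod 5: now compute (2/5).
Pull out 2: since 5 ≡ 5 (mod 8), (2/5) = -1.
Reached (1/5) = 1. Collecting the sign flips along the way, the symbol is -1.

-1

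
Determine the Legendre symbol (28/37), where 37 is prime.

1

Pull out 2^2: since 37 ≡ 5 (mod 8), (2/37) = -1, so (2/37)^2 = +1.
Reciprocity: 7 ≡ 3 and 37 ≡ 1 (mod 4), so (7/37) = +(37/7).
Reduce top mod 7: now compute (2/7).
Pull out 2: since 7 ≡ 7 (mod 8), (2/7) = +1.
Reached (1/7) = 1. Collecting the sign flips along the way, the symbol is +1.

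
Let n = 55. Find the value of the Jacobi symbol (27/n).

-1

Reciprocity: 27 ≡ 3 and 55 ≡ 3 (mod 4), so (27/55) = −(55/27).
Reduce top mod 27: now compute (1/27).
Reached (1/27) = 1. Collecting the sign flips along the way, the symbol is -1.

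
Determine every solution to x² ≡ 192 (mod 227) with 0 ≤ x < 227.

54, 173

Since 227 ≡ 3 (mod 4), a square root of 192 is 192^((227+1)/4) = 192^57 mod 227.
Repeated squaring: 192^2≡90, 192^4≡155, 192^8≡190, 192^16≡7, 192^32≡49 (mod 227).
192^57 = 192^(32+16+8+1) ≡ 173 (mod 227).
Check: 173² = 29929 ≡ 192 (mod 227). The two roots are 54 and 173.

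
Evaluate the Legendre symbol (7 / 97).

-1

Reciprocity: 7 ≡ 3 and 97 ≡ 1 (mod 4), so (7/97) = +(97/7).
Reduce top mod 7: now compute (6/7).
Pull out 2: since 7 ≡ 7 (mod 8), (2/7) = +1.
Reciprocity: 3 ≡ 3 and 7 ≡ 3 (mod 4), so (3/7) = −(7/3).
Reduce top mod 3: now compute (1/3).
Reached (1/3) = 1. Collecting the sign flips along the way, the symbol is -1.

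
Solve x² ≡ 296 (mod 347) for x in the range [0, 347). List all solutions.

Since 347 ≡ 3 (mod 4), a square root of 296 is 296^((347+1)/4) = 296^87 mod 347.
Repeated squaring: 296^2≡172, 296^4≡89, 296^8≡287, 296^16≡130, 296^32≡244, 296^64≡199 (mod 347).
296^87 = 296^(64+16+4+2+1) ≡ 83 (mod 347).
Check: 83² = 6889 ≡ 296 (mod 347). The two roots are 83 and 264.

83, 264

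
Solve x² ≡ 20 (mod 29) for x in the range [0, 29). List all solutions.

7, 22

29 ≡ 1 (mod 4), so we find a root by search.
Trying successive values, 7² = 49 ≡ 20 (mod 29). The other root is 29 − 7 = 22.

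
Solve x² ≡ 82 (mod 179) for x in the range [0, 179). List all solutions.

34, 145

Since 179 ≡ 3 (mod 4), a square root of 82 is 82^((179+1)/4) = 82^45 mod 179.
Repeated squaring: 82^2≡101, 82^4≡177, 82^8≡4, 82^16≡16, 82^32≡77 (mod 179).
82^45 = 82^(32+8+4+1) ≡ 145 (mod 179).
Check: 145² = 21025 ≡ 82 (mod 179). The two roots are 34 and 145.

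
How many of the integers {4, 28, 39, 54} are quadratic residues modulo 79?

1

(4/79) = +1 → QR.
(28/79) = -1 → non-residue.
(39/79) = -1 → non-residue.
(54/79) = -1 → non-residue.
Total quadratic residues among the 4: 1.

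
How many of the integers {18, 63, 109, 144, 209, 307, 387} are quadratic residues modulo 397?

4

(18/397) = -1 → non-residue.
(63/397) = -1 → non-residue.
(109/397) = -1 → non-residue.
(144/397) = +1 → QR.
(209/397) = +1 → QR.
(307/397) = +1 → QR.
(387/397) = +1 → QR.
Total quadratic residues among the 7: 4.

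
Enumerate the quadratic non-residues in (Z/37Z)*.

2,5,6,8,13,14,15,17,18,19,20,22,23,24,29,31,32,35

Square k = 1,…,18 (k and 37−k give the same square):
1²=1, 2²=4, 3²=9, 4²=16, 5²=25, 6²=36, 7²≡12, 8²≡27, 9²≡7, 10²≡26, 11²≡10, 12²≡33, 13²≡21, 14²≡11, 15²≡3, 16²≡34, 17²≡30, 18²≡28 (mod 37).
The residues are {1, 3, 4, 7, 9, 10, 11, 12, 16, 21, 25, 26, 27, 28, 30, 33, 34, 36}; the non-residues are the remaining 18 nonzero classes.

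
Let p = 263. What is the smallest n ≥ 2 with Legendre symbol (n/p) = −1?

5

(2/263) = +1, so 2 is a residue.
(3/263) = +1, so 3 is a residue.
(4/263) = +1, so 4 is a residue.
(5/263) = −1, so 5 is the smallest positive non-residue mod 263.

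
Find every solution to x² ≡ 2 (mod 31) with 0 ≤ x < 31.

Since 31 ≡ 3 (mod 4), a square root of 2 is 2^((31+1)/4) = 2^8 mod 31.
Repeated squaring: 2^2≡4, 2^4≡16, 2^8≡8 (mod 31).
2^8 = 2^(8) ≡ 8 (mod 31).
Check: 8² = 64 ≡ 2 (mod 31). The two roots are 8 and 23.

8, 23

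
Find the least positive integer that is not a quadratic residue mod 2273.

(2/2273) = +1, so 2 is a residue.
(3/2273) = −1, so 3 is the smallest positive non-residue mod 2273.

3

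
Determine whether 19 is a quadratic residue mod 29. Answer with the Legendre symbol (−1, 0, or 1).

-1

Reciprocity: 19 ≡ 3 and 29 ≡ 1 (mod 4), so (19/29) = +(29/19).
Reduce top mod 19: now compute (10/19).
Pull out 2: since 19 ≡ 3 (mod 8), (2/19) = -1.
Reciprocity: 5 ≡ 1 and 19 ≡ 3 (mod 4), so (5/19) = +(19/5).
Reduce top mod 5: now compute (4/5).
Pull out 2^2: since 5 ≡ 5 (mod 8), (2/5) = -1, so (2/5)^2 = +1.
Reached (1/5) = 1. Collecting the sign flips along the way, the symbol is -1.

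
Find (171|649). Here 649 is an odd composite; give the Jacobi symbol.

Reciprocity: 171 ≡ 3 and 649 ≡ 1 (mod 4), so (171/649) = +(649/171).
Reduce top mod 171: now compute (136/171).
Pull out 2^3: since 171 ≡ 3 (mod 8), (2/171) = -1, so (2/171)^3 = -1.
Reciprocity: 17 ≡ 1 and 171 ≡ 3 (mod 4), so (17/171) = +(171/17).
Reduce top mod 17: now compute (1/17).
Reached (1/17) = 1. Collecting the sign flips along the way, the symbol is -1.

-1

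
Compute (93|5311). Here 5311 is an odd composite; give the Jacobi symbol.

1

Reciprocity: 93 ≡ 1 and 5311 ≡ 3 (mod 4), so (93/5311) = +(5311/93).
Reduce top mod 93: now compute (10/93).
Pull out 2: since 93 ≡ 5 (mod 8), (2/93) = -1.
Reciprocity: 5 ≡ 1 and 93 ≡ 1 (mod 4), so (5/93) = +(93/5).
Reduce top mod 5: now compute (3/5).
Reciprocity: 3 ≡ 3 and 5 ≡ 1 (mod 4), so (3/5) = +(5/3).
Reduce top mod 3: now compute (2/3).
Pull out 2: since 3 ≡ 3 (mod 8), (2/3) = -1.
Reached (1/3) = 1. Collecting the sign flips along the way, the symbol is +1.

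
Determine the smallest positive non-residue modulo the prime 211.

(2/211) = −1, so 2 is the smallest positive non-residue mod 211.

2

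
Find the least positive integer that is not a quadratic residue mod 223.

3

(2/223) = +1, so 2 is a residue.
(3/223) = −1, so 3 is the smallest positive non-residue mod 223.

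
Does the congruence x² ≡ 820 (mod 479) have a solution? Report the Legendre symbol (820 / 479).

First reduce: 820 ≡ 341 (mod 479).
Reciprocity: 341 ≡ 1 and 479 ≡ 3 (mod 4), so (341/479) = +(479/341).
Reduce top mod 341: now compute (138/341).
Pull out 2: since 341 ≡ 5 (mod 8), (2/341) = -1.
Reciprocity: 69 ≡ 1 and 341 ≡ 1 (mod 4), so (69/341) = +(341/69).
Reduce top mod 69: now compute (65/69).
Reciprocity: 65 ≡ 1 and 69 ≡ 1 (mod 4), so (65/69) = +(69/65).
Reduce top mod 65: now compute (4/65).
Pull out 2^2: since 65 ≡ 1 (mod 8), (2/65) = +1, so (2/65)^2 = +1.
Reached (1/65) = 1. Collecting the sign flips along the way, the symbol is -1.

-1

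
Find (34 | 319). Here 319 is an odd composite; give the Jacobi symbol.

1

Pull out 2: since 319 ≡ 7 (mod 8), (2/319) = +1.
Reciprocity: 17 ≡ 1 and 319 ≡ 3 (mod 4), so (17/319) = +(319/17).
Reduce top mod 17: now compute (13/17).
Reciprocity: 13 ≡ 1 and 17 ≡ 1 (mod 4), so (13/17) = +(17/13).
Reduce top mod 13: now compute (4/13).
Pull out 2^2: since 13 ≡ 5 (mod 8), (2/13) = -1, so (2/13)^2 = +1.
Reached (1/13) = 1. Collecting the sign flips along the way, the symbol is +1.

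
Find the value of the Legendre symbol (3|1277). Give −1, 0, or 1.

-1

Reciprocity: 3 ≡ 3 and 1277 ≡ 1 (mod 4), so (3/1277) = +(1277/3).
Reduce top mod 3: now compute (2/3).
Pull out 2: since 3 ≡ 3 (mod 8), (2/3) = -1.
Reached (1/3) = 1. Collecting the sign flips along the way, the symbol is -1.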